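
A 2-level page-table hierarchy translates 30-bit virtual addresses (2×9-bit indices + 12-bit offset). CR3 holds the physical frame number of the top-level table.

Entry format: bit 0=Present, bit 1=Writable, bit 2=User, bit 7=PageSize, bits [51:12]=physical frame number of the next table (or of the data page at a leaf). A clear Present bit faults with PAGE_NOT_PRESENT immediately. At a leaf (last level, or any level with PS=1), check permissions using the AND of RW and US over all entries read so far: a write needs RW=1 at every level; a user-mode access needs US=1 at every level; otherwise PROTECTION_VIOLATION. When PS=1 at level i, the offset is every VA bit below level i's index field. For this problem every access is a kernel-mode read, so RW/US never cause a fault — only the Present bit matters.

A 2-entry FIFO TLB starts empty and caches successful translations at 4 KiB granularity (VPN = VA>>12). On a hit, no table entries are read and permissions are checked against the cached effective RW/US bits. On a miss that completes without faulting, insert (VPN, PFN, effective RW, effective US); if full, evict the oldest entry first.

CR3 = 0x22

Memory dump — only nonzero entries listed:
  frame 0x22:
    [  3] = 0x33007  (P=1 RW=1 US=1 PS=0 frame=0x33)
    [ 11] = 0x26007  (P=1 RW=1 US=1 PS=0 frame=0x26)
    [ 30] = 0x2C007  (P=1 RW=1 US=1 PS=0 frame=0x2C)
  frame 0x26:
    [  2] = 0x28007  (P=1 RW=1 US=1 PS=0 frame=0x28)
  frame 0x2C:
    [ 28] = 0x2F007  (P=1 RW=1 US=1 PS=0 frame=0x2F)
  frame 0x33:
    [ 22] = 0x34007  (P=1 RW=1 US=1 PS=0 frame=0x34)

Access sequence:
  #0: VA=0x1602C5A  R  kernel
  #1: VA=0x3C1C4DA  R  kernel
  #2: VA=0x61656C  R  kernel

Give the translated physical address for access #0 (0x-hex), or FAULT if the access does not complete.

Walk each access:
#0 VA=0x1602C5A (r,kernel):
  L0 @0x22[11] → 0x26007  P=1,RW=1,US=1,PS=0
  L1 @0x26[2] → 0x28007  P=1,RW=1,US=1,PS=0
  ✓ 0x28C5A  — 2 lookups
#1 VA=0x3C1C4DA (r,kernel):
  L0 @0x22[30] → 0x2C007  P=1,RW=1,US=1,PS=0
  L1 @0x2C[28] → 0x2F007  P=1,RW=1,US=1,PS=0
  ✓ 0x2F4DA  — 2 lookups
#2 VA=0x61656C (r,kernel):
  L0 @0x22[3] → 0x33007  P=1,RW=1,US=1,PS=0
  L1 @0x33[22] → 0x34007  P=1,RW=1,US=1,PS=0
  ✓ 0x3456C  — 2 lookups

Access #0 PA: 0x28C5A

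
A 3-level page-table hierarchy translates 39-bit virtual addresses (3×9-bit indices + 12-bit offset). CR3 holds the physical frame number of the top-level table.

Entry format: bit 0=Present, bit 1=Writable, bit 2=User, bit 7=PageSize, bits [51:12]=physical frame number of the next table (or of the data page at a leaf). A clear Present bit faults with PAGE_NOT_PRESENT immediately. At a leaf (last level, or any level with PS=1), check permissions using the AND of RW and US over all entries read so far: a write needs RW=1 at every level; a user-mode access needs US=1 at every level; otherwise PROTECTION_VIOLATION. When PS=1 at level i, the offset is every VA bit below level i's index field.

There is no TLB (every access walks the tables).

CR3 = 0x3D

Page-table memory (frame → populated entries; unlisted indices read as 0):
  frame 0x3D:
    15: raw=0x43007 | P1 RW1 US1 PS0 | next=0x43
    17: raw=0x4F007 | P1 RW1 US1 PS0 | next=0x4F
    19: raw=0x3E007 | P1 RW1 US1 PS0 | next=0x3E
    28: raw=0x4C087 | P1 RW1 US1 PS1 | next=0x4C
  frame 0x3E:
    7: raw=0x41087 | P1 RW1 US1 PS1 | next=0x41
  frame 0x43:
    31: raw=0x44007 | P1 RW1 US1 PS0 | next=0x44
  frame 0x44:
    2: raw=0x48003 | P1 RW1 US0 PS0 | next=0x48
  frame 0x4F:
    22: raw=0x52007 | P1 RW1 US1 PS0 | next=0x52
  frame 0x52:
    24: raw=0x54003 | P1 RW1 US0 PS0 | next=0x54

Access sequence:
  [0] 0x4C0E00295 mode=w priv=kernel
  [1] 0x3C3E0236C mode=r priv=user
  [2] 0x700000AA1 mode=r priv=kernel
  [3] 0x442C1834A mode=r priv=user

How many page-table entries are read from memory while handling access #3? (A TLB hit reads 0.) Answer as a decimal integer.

Trace:
#0 VA=0x4C0E00295 (w,kernel):
  lvl0: tbl 0x3D, slot 19 ⇒ 0x3E007 (P1/RW1/US1/PS0)
  lvl1: tbl 0x3E, slot 7 ⇒ 0x41087 (P1/RW1/US1/PS1)
  → PA=0x41295 (huge @L1)  (2 entries read)
#1 VA=0x3C3E0236C (r,user):
  lvl0: tbl 0x3D, slot 15 ⇒ 0x43007 (P1/RW1/US1/PS0)
  lvl1: tbl 0x43, slot 31 ⇒ 0x44007 (P1/RW1/US1/PS0)
  lvl2: tbl 0x44, slot 2 ⇒ 0x48003 (P1/RW1/US0/PS0)
  ⇒ fault: PROTECTION_VIOLATION  — 3 lookups
#2 VA=0x700000AA1 (r,kernel):
  lvl0: tbl 0x3D, slot 28 ⇒ 0x4C087 (P1/RW1/US1/PS1)
  → PA=0x4CAA1 (huge @L0)  (1 entries read)
#3 VA=0x442C1834A (r,user):
  lvl0: tbl 0x3D, slot 17 ⇒ 0x4F007 (P1/RW1/US1/PS0)
  lvl1: tbl 0x4F, slot 22 ⇒ 0x52007 (P1/RW1/US1/PS0)
  lvl2: tbl 0x52, slot 24 ⇒ 0x54003 (P1/RW1/US0/PS0)
  ⇒ fault: PROTECTION_VIOLATION  — 3 lookups

Entries read for #3: 3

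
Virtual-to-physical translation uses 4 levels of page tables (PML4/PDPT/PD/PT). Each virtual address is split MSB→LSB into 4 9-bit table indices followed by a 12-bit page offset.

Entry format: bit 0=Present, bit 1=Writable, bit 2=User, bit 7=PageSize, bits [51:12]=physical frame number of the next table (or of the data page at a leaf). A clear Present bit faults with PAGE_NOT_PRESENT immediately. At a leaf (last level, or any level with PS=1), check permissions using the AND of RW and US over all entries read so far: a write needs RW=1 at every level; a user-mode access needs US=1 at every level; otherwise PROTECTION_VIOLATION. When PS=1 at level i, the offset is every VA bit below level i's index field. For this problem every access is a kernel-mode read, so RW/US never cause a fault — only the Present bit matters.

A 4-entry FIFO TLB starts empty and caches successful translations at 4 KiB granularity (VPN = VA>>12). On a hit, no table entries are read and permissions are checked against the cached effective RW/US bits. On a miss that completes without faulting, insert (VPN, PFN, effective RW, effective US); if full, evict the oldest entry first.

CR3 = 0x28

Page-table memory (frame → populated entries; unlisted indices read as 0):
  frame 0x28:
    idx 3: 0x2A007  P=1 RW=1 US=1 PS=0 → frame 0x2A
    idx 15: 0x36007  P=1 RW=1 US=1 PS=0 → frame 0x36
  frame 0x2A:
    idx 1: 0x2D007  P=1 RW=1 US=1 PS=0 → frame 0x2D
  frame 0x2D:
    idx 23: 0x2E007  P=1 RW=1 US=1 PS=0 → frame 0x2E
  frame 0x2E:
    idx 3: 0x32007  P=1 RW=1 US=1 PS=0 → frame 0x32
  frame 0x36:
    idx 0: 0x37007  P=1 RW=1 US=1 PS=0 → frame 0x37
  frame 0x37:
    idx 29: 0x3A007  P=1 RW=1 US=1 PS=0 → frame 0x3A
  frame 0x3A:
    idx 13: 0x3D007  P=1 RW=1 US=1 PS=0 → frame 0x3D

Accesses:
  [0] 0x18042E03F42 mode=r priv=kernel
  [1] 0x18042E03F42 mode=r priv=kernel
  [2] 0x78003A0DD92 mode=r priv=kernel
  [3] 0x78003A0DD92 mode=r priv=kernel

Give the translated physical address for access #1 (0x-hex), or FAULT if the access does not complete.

Walk each access:
#0 VA=0x18042E03F42 (r,kernel):
  lvl0: tbl 0x28, slot 3 ⇒ 0x2A007 (P1/RW1/US1/PS0)
  lvl1: tbl 0x2A, slot 1 ⇒ 0x2D007 (P1/RW1/US1/PS0)
  lvl2: tbl 0x2D, slot 23 ⇒ 0x2E007 (P1/RW1/US1/PS0)
  lvl3: tbl 0x2E, slot 3 ⇒ 0x32007 (P1/RW1/US1/PS0)
  → PA=0x32F42  (4 entries read)
#1 VA=0x18042E03F42 (r,kernel):
  TLB hit vpn=0x18042E03 → PA=0x32F42
#2 VA=0x78003A0DD92 (r,kernel):
  lvl0: tbl 0x28, slot 15 ⇒ 0x36007 (P1/RW1/US1/PS0)
  lvl1: tbl 0x36, slot 0 ⇒ 0x37007 (P1/RW1/US1/PS0)
  lvl2: tbl 0x37, slot 29 ⇒ 0x3A007 (P1/RW1/US1/PS0)
  lvl3: tbl 0x3A, slot 13 ⇒ 0x3D007 (P1/RW1/US1/PS0)
  → PA=0x3DD92  (4 entries read)
#3 VA=0x78003A0DD92 (r,kernel):
  TLB hit vpn=0x78003A0D → PA=0x3DD92

Access #1 PA: 0x32F42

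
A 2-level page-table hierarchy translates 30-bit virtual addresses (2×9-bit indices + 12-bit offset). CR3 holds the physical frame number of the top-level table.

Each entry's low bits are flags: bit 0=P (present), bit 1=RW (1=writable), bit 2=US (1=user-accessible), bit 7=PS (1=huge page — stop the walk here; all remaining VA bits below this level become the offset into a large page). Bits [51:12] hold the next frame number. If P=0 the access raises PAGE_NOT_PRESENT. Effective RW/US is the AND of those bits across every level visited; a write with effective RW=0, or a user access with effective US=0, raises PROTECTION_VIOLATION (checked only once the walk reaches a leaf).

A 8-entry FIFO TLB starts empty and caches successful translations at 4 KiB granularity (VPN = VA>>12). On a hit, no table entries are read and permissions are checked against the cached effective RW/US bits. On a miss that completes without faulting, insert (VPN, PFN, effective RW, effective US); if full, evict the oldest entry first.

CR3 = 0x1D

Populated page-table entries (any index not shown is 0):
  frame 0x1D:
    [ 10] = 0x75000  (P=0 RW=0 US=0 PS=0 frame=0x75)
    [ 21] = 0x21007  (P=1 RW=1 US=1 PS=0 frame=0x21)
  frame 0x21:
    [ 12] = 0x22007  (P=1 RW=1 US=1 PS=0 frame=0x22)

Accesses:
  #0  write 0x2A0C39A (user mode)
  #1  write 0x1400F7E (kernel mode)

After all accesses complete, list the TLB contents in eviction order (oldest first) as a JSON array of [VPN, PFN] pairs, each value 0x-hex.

Walk each access:
#0 VA=0x2A0C39A (w,user):
  lvl0: tbl 0x1D, slot 21 ⇒ 0x21007 (P1/RW1/US1/PS0)
  lvl1: tbl 0x21, slot 12 ⇒ 0x22007 (P1/RW1/US1/PS0)
  → PA=0x2239A  (2 entries read)
#1 VA=0x1400F7E (w,kernel):
  lvl0: tbl 0x1D, slot 10 ⇒ 0x75000 (P0/RW0/US0/PS0)
  → PAGE_NOT_PRESENT  (1 entries read)

TLB: [["0x2A0C", "0x22"]]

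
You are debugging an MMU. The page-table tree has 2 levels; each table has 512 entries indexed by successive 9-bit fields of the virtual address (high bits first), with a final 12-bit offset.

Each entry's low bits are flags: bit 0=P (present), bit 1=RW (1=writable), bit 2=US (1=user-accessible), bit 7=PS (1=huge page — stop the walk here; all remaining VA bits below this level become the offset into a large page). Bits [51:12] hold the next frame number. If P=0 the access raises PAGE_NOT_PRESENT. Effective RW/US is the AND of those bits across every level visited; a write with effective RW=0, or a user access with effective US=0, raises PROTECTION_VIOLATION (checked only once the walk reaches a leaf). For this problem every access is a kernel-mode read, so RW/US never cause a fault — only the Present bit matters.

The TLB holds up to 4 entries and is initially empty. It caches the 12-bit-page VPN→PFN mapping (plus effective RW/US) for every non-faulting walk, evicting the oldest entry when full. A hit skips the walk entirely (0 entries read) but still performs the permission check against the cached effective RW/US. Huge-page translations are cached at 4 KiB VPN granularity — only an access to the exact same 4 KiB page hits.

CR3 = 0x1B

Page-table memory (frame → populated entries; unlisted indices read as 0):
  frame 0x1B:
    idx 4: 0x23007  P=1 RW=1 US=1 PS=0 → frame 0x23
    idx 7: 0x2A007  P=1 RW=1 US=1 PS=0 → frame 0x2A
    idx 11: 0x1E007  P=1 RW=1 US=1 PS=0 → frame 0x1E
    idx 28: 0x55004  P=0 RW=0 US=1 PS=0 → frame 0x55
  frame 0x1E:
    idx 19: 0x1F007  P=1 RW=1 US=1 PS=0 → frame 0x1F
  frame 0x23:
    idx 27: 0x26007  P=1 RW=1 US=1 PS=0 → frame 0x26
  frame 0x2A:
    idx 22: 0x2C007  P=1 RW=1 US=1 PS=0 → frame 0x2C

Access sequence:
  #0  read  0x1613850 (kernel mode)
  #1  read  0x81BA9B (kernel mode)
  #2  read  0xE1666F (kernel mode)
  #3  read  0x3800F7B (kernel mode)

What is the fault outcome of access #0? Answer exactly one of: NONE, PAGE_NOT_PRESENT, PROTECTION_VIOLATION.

Walk each access:
#0 VA=0x1613850 (r,kernel):
  L0 @0x1B[11] → 0x1E007  P=1,RW=1,US=1,PS=0
  L1 @0x1E[19] → 0x1F007  P=1,RW=1,US=1,PS=0
  ⇒ phys 0x1F850  [2 reads]
#1 VA=0x81BA9B (r,kernel):
  L0 @0x1B[4] → 0x23007  P=1,RW=1,US=1,PS=0
  L1 @0x23[27] → 0x26007  P=1,RW=1,US=1,PS=0
  ⇒ phys 0x26A9B  [2 reads]
#2 VA=0xE1666F (r,kernel):
  L0 @0x1B[7] → 0x2A007  P=1,RW=1,US=1,PS=0
  L1 @0x2A[22] → 0x2C007  P=1,RW=1,US=1,PS=0
  ⇒ phys 0x2C66F  [2 reads]
#3 VA=0x3800F7B (r,kernel):
  L0 @0x1B[28] → 0x55004  P=0,RW=0,US=1,PS=0
  → PAGE_NOT_PRESENT  (1 entries read)

Access #0 fault: NONE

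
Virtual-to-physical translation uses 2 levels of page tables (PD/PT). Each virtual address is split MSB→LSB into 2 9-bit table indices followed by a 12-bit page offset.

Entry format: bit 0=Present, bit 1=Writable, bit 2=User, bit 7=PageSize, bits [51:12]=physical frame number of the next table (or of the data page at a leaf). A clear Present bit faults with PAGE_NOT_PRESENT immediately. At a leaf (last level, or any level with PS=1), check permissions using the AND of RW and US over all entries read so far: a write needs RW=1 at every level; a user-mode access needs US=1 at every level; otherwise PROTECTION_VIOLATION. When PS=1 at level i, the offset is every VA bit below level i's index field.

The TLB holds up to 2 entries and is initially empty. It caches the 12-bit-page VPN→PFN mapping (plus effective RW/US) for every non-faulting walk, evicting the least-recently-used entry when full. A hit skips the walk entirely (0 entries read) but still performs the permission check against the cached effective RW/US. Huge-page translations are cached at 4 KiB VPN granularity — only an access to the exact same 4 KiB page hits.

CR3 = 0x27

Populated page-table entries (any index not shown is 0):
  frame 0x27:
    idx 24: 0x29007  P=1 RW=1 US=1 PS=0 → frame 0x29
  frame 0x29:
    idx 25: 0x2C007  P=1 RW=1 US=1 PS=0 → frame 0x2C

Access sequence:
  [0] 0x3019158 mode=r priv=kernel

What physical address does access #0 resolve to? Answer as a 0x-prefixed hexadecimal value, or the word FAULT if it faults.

Trace:
#0 VA=0x3019158 (r,kernel):
  L0 @0x27[24] → 0x29007  P=1,RW=1,US=1,PS=0
  L1 @0x29[25] → 0x2C007  P=1,RW=1,US=1,PS=0
  ✓ 0x2C158  — 2 lookups

Access #0 PA: 0x2C158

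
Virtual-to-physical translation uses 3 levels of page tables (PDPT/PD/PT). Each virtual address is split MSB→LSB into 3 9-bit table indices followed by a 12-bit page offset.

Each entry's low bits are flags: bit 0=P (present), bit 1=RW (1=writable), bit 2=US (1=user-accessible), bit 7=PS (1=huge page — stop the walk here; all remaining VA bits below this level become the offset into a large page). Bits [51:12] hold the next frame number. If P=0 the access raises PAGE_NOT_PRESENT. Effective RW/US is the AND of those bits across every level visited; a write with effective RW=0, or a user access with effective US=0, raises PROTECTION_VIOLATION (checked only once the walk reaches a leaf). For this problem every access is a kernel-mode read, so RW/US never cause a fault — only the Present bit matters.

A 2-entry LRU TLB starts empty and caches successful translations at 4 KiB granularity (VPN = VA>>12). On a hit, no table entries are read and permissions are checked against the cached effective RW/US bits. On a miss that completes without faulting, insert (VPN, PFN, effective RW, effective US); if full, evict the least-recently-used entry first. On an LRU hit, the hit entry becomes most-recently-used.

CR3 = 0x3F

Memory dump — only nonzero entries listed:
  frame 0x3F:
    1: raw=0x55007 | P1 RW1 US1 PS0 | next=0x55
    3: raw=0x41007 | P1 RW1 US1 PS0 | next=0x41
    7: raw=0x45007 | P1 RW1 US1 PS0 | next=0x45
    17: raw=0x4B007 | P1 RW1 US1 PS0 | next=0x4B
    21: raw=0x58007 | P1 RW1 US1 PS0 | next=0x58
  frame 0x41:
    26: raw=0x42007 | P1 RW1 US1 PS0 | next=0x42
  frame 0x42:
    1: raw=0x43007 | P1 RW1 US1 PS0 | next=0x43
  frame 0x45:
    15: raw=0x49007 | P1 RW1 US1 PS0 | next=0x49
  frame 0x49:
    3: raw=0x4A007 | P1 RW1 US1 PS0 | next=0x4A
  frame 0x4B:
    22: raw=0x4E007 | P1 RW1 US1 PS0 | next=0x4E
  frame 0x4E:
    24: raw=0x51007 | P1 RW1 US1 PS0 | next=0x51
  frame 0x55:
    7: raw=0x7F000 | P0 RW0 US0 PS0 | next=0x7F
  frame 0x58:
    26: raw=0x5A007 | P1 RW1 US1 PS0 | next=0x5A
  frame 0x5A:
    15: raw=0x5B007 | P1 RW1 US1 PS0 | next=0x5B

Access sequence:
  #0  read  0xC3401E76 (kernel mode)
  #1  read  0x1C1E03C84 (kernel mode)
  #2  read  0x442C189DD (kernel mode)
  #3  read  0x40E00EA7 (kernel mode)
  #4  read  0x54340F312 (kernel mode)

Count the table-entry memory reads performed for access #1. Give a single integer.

Trace:
#0 VA=0xC3401E76 (r,kernel):
  [0] read 0x3F idx=3: raw=0x41007 flags P=1 W=1 U=1 S=0
  [1] read 0x41 idx=26: raw=0x42007 flags P=1 W=1 U=1 S=0
  [2] read 0x42 idx=1: raw=0x43007 flags P=1 W=1 U=1 S=0
  → PA=0x43E76  (3 entries read)
#1 VA=0x1C1E03C84 (r,kernel):
  [0] read 0x3F idx=7: raw=0x45007 flags P=1 W=1 U=1 S=0
  [1] read 0x45 idx=15: raw=0x49007 flags P=1 W=1 U=1 S=0
  [2] read 0x49 idx=3: raw=0x4A007 flags P=1 W=1 U=1 S=0
  → PA=0x4AC84  (3 entries read)
#2 VA=0x442C189DD (r,kernel):
  [0] read 0x3F idx=17: raw=0x4B007 flags P=1 W=1 U=1 S=0
  [1] read 0x4B idx=22: raw=0x4E007 flags P=1 W=1 U=1 S=0
  [2] read 0x4E idx=24: raw=0x51007 flags P=1 W=1 U=1 S=0
  → PA=0x519DD  (3 entries read)
#3 VA=0x40E00EA7 (r,kernel):
  [0] read 0x3F idx=1: raw=0x55007 flags P=1 W=1 U=1 S=0
  [1] read 0x55 idx=7: raw=0x7F000 flags P=0 W=0 U=0 S=0
  ⇒ fault: PAGE_NOT_PRESENT  — 2 lookups
#4 VA=0x54340F312 (r,kernel):
  [0] read 0x3F idx=21: raw=0x58007 flags P=1 W=1 U=1 S=0
  [1] read 0x58 idx=26: raw=0x5A007 flags P=1 W=1 U=1 S=0
  [2] read 0x5A idx=15: raw=0x5B007 flags P=1 W=1 U=1 S=0
  → PA=0x5B312  (3 entries read)

Entries read for #1: 3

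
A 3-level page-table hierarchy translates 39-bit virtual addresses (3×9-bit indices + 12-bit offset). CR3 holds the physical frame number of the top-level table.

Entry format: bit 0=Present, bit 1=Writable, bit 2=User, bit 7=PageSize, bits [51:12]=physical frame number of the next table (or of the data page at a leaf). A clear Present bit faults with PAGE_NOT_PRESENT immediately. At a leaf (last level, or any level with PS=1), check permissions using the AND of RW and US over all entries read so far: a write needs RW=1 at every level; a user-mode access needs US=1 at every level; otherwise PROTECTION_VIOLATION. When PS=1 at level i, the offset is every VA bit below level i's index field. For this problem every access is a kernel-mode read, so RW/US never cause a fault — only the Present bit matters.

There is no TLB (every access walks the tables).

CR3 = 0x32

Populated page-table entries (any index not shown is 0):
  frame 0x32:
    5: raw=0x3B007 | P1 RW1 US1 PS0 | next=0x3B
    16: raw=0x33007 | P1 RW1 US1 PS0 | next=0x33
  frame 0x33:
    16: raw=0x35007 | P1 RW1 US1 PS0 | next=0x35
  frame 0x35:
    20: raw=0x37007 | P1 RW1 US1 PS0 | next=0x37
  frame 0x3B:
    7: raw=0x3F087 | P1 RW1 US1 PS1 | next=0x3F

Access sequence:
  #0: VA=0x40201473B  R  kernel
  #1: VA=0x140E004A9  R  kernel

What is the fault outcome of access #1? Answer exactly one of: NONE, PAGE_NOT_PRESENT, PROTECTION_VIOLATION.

Per-access translation:
#0 VA=0x40201473B (r,kernel):
  lvl0: tbl 0x32, slot 16 ⇒ 0x33007 (P1/RW1/US1/PS0)
  lvl1: tbl 0x33, slot 16 ⇒ 0x35007 (P1/RW1/US1/PS0)
  lvl2: tbl 0x35, slot 20 ⇒ 0x37007 (P1/RW1/US1/PS0)
  → PA=0x3773B  (3 entries read)
#1 VA=0x140E004A9 (r,kernel):
  lvl0: tbl 0x32, slot 5 ⇒ 0x3B007 (P1/RW1/US1/PS0)
  lvl1: tbl 0x3B, slot 7 ⇒ 0x3F087 (P1/RW1/US1/PS1)
  → PA=0x3F4A9 (huge @L1)  (2 entries read)

Access #1 fault: NONE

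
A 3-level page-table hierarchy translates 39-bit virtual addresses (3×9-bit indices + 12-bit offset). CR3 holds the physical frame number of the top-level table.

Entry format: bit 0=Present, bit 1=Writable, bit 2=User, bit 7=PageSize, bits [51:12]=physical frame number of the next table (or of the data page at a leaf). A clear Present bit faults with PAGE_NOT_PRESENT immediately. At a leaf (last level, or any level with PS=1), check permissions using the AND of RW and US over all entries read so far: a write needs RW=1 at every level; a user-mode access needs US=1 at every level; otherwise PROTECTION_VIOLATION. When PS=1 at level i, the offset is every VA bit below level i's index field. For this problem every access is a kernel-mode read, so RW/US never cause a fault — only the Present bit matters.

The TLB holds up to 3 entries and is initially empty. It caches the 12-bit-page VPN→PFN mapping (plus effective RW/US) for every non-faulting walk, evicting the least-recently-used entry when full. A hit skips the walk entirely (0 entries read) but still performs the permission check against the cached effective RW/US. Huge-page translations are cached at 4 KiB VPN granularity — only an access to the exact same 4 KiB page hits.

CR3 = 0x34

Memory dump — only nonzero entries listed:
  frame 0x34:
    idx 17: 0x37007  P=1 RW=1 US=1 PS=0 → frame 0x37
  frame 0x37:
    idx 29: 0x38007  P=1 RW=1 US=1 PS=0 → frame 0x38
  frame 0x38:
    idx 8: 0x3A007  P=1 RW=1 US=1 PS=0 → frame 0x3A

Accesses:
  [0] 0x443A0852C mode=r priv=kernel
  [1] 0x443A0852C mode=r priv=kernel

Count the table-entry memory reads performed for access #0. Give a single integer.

Trace:
#0 VA=0x443A0852C (r,kernel):
  [0] read 0x34 idx=17: raw=0x37007 flags P=1 W=1 U=1 S=0
  [1] read 0x37 idx=29: raw=0x38007 flags P=1 W=1 U=1 S=0
  [2] read 0x38 idx=8: raw=0x3A007 flags P=1 W=1 U=1 S=0
  → PA=0x3A52C  (3 entries read)
#1 VA=0x443A0852C (r,kernel):
  TLB hit vpn=0x443A08 → PA=0x3A52C

Entries read for #0: 3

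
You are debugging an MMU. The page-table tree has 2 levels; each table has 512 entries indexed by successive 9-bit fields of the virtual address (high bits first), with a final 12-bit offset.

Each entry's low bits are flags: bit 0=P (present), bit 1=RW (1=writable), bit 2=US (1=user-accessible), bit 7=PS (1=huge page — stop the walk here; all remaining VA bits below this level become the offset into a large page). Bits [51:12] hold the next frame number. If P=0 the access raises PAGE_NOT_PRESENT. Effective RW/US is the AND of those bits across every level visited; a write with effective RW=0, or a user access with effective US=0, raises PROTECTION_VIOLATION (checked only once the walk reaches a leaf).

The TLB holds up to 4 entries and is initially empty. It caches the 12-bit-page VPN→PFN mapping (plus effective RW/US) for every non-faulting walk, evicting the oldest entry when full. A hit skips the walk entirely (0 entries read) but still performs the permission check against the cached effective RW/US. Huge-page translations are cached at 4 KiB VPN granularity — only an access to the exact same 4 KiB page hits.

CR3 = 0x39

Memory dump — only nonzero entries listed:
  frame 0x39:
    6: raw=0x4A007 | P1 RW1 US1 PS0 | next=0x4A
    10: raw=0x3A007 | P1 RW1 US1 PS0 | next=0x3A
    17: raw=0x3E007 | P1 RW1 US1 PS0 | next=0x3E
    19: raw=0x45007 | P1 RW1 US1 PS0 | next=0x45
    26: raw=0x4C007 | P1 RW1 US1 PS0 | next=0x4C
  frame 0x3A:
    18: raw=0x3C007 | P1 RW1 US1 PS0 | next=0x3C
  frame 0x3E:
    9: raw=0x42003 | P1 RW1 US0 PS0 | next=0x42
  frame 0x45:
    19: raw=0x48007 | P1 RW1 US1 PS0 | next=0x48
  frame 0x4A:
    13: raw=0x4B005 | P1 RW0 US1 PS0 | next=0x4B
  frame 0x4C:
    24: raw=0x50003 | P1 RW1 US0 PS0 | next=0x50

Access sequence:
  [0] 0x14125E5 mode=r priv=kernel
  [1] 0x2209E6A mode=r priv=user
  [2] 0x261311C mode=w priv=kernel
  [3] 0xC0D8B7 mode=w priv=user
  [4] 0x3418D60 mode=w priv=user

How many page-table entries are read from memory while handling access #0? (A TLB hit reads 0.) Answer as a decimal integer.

Walk each access:
#0 VA=0x14125E5 (r,kernel):
  L0 @0x39[10] → 0x3A007  P=1,RW=1,US=1,PS=0
  L1 @0x3A[18] → 0x3C007  P=1,RW=1,US=1,PS=0
  → PA=0x3C5E5  (2 entries read)
#1 VA=0x2209E6A (r,user):
  L0 @0x39[17] → 0x3E007  P=1,RW=1,US=1,PS=0
  L1 @0x3E[9] → 0x42003  P=1,RW=1,US=0,PS=0
  ✗ PROTECTION_VIOLATION  [2 reads]
#2 VA=0x261311C (w,kernel):
  L0 @0x39[19] → 0x45007  P=1,RW=1,US=1,PS=0
  L1 @0x45[19] → 0x48007  P=1,RW=1,US=1,PS=0
  → PA=0x4811C  (2 entries read)
#3 VA=0xC0D8B7 (w,user):
  L0 @0x39[6] → 0x4A007  P=1,RW=1,US=1,PS=0
  L1 @0x4A[13] → 0x4B005  P=1,RW=0,US=1,PS=0
  ✗ PROTECTION_VIOLATION  [2 reads]
#4 VA=0x3418D60 (w,user):
  L0 @0x39[26] → 0x4C007  P=1,RW=1,US=1,PS=0
  L1 @0x4C[24] → 0x50003  P=1,RW=1,US=0,PS=0
  ✗ PROTECTION_VIOLATION  [2 reads]

Entries read for #0: 2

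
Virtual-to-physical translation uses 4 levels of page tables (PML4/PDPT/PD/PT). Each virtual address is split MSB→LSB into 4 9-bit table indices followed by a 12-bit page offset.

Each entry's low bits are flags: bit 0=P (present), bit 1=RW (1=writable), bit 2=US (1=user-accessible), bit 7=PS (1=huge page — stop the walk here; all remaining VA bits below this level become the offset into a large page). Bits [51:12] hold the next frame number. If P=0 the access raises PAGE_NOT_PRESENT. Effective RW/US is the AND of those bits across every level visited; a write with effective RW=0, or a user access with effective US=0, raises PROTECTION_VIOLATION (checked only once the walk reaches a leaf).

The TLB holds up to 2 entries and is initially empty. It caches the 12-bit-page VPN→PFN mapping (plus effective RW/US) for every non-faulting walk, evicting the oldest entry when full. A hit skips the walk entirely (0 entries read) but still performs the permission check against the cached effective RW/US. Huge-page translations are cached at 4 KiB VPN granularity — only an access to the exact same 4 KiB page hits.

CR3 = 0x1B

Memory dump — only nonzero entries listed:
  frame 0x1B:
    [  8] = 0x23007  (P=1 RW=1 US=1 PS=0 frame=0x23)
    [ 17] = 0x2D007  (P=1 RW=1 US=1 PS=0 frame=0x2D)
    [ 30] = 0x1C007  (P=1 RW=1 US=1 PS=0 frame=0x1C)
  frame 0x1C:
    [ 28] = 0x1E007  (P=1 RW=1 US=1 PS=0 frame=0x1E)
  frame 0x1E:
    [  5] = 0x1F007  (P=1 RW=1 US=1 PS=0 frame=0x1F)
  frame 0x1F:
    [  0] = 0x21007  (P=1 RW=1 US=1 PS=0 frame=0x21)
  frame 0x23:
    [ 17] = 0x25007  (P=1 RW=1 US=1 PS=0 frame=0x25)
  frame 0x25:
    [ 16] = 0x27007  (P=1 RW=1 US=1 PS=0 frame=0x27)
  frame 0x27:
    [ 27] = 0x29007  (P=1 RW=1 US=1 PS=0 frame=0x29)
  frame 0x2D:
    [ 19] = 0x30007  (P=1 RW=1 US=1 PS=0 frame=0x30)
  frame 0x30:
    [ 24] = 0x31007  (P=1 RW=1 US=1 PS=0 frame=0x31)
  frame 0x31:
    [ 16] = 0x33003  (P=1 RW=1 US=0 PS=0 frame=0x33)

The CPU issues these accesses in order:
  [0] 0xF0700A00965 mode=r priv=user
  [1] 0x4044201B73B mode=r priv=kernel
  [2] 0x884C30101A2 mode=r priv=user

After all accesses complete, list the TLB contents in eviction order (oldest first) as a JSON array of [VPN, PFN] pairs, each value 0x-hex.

Per-access translation:
#0 VA=0xF0700A00965 (r,user):
  lvl0: tbl 0x1B, slot 30 ⇒ 0x1C007 (P1/RW1/US1/PS0)
  lvl1: tbl 0x1C, slot 28 ⇒ 0x1E007 (P1/RW1/US1/PS0)
  lvl2: tbl 0x1E, slot 5 ⇒ 0x1F007 (P1/RW1/US1/PS0)
  lvl3: tbl 0x1F, slot 0 ⇒ 0x21007 (P1/RW1/US1/PS0)
  → PA=0x21965  (4 entries read)
#1 VA=0x4044201B73B (r,kernel):
  lvl0: tbl 0x1B, slot 8 ⇒ 0x23007 (P1/RW1/US1/PS0)
  lvl1: tbl 0x23, slot 17 ⇒ 0x25007 (P1/RW1/US1/PS0)
  lvl2: tbl 0x25, slot 16 ⇒ 0x27007 (P1/RW1/US1/PS0)
  lvl3: tbl 0x27, slot 27 ⇒ 0x29007 (P1/RW1/US1/PS0)
  → PA=0x2973B  (4 entries read)
#2 VA=0x884C30101A2 (r,user):
  lvl0: tbl 0x1B, slot 17 ⇒ 0x2D007 (P1/RW1/US1/PS0)
  lvl1: tbl 0x2D, slot 19 ⇒ 0x30007 (P1/RW1/US1/PS0)
  lvl2: tbl 0x30, slot 24 ⇒ 0x31007 (P1/RW1/US1/PS0)
  lvl3: tbl 0x31, slot 16 ⇒ 0x33003 (P1/RW1/US0/PS0)
  ✗ PROTECTION_VIOLATION  [4 reads]

TLB: [["0xF0700A00", "0x21"], ["0x4044201B", "0x29"]]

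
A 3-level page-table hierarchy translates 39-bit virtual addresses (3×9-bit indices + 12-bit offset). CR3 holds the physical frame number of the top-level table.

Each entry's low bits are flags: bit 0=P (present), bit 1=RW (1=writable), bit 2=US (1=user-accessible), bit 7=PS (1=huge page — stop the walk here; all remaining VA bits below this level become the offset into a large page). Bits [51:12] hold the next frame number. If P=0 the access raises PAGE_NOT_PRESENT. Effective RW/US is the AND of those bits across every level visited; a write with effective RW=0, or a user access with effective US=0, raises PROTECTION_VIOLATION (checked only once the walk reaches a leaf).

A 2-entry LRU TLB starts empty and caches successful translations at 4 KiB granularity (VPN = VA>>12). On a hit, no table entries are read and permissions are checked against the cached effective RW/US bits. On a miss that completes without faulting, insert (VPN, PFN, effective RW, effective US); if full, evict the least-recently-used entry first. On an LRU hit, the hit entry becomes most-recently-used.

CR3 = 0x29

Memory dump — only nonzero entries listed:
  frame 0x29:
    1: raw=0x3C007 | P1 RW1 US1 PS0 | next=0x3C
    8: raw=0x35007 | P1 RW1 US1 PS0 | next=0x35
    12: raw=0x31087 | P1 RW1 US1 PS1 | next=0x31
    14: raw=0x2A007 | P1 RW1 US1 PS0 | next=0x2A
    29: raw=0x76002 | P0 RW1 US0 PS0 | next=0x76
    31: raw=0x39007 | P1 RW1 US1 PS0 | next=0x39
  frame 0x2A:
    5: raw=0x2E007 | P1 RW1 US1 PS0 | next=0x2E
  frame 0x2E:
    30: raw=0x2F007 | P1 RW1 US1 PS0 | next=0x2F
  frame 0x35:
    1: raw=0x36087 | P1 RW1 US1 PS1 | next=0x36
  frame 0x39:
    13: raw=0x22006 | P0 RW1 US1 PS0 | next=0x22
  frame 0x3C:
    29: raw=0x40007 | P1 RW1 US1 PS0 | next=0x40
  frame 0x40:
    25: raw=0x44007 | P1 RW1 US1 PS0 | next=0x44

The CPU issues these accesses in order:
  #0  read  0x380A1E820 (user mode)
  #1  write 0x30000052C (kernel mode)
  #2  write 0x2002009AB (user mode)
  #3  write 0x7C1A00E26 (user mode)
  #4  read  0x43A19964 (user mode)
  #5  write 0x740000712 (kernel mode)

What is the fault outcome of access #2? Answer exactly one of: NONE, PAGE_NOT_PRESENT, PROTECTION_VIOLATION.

Trace:
#0 VA=0x380A1E820 (r,user):
  [0] read 0x29 idx=14: raw=0x2A007 flags P=1 W=1 U=1 S=0
  [1] read 0x2A idx=5: raw=0x2E007 flags P=1 W=1 U=1 S=0
  [2] read 0x2E idx=30: raw=0x2F007 flags P=1 W=1 U=1 S=0
  ⇒ phys 0x2F820  [3 reads]
#1 VA=0x30000052C (w,kernel):
  [0] read 0x29 idx=12: raw=0x31087 flags P=1 W=1 U=1 S=1
  ⇒ phys 0x3152C (huge @L0)  [1 reads]
#2 VA=0x2002009AB (w,user):
  [0] read 0x29 idx=8: raw=0x35007 flags P=1 W=1 U=1 S=0
  [1] read 0x35 idx=1: raw=0x36087 flags P=1 W=1 U=1 S=1
  ⇒ phys 0x369AB (huge @L1)  [2 reads]
#3 VA=0x7C1A00E26 (w,user):
  [0] read 0x29 idx=31: raw=0x39007 flags P=1 W=1 U=1 S=0
  [1] read 0x39 idx=13: raw=0x22006 flags P=0 W=1 U=1 S=0
  ⇒ fault: PAGE_NOT_PRESENT  — 2 lookups
#4 VA=0x43A19964 (r,user):
  [0] read 0x29 idx=1: raw=0x3C007 flags P=1 W=1 U=1 S=0
  [1] read 0x3C idx=29: raw=0x40007 flags P=1 W=1 U=1 S=0
  [2] read 0x40 idx=25: raw=0x44007 flags P=1 W=1 U=1 S=0
  ⇒ phys 0x44964  [3 reads]
#5 VA=0x740000712 (w,kernel):
  [0] read 0x29 idx=29: raw=0x76002 flags P=0 W=1 U=0 S=0
  ⇒ fault: PAGE_NOT_PRESENT  — 1 lookups

Access #2 fault: NONE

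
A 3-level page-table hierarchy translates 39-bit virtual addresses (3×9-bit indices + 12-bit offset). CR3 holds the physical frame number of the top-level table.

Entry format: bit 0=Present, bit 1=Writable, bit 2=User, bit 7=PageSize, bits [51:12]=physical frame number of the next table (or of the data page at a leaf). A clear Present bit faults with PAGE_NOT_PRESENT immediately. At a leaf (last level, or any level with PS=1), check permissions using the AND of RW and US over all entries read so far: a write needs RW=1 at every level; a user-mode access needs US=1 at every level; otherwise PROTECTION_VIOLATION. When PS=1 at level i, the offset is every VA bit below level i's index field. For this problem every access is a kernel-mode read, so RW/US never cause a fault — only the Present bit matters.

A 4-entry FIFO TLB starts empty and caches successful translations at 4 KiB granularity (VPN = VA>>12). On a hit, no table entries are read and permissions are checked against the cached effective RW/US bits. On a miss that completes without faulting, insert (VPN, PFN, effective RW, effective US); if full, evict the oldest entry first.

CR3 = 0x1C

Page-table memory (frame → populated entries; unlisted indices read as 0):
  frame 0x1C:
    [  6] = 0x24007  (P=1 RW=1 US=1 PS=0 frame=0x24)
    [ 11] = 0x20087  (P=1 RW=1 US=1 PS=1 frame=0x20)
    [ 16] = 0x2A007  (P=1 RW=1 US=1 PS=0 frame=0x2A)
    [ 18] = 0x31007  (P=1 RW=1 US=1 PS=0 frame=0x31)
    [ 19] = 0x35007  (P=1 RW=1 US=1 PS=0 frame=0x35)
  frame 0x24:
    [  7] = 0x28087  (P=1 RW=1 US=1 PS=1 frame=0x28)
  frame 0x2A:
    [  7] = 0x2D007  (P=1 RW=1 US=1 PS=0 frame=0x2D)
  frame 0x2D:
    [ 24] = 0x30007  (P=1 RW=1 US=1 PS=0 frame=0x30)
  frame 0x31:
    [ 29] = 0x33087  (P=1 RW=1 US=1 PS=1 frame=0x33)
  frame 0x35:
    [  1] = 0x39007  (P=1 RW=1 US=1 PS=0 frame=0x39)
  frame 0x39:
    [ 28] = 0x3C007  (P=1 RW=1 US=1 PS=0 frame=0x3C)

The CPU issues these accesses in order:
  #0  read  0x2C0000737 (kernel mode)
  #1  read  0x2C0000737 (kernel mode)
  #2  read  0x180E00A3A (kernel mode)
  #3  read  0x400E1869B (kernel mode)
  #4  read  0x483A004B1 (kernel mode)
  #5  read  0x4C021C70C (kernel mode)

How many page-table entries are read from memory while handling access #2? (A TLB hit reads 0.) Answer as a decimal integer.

Per-access translation:
#0 VA=0x2C0000737 (r,kernel):
  lvl0: tbl 0x1C, slot 11 ⇒ 0x20087 (P1/RW1/US1/PS1)
  ✓ 0x20737 (huge @L0)  — 1 lookups
#1 VA=0x2C0000737 (r,kernel):
  TLB hit vpn=0x2C0000 → PA=0x20737
#2 VA=0x180E00A3A (r,kernel):
  lvl0: tbl 0x1C, slot 6 ⇒ 0x24007 (P1/RW1/US1/PS0)
  lvl1: tbl 0x24, slot 7 ⇒ 0x28087 (P1/RW1/US1/PS1)
  ✓ 0x28A3A (huge @L1)  — 2 lookups
#3 VA=0x400E1869B (r,kernel):
  lvl0: tbl 0x1C, slot 16 ⇒ 0x2A007 (P1/RW1/US1/PS0)
  lvl1: tbl 0x2A, slot 7 ⇒ 0x2D007 (P1/RW1/US1/PS0)
  lvl2: tbl 0x2D, slot 24 ⇒ 0x30007 (P1/RW1/US1/PS0)
  ✓ 0x3069B  — 3 lookups
#4 VA=0x483A004B1 (r,kernel):
  lvl0: tbl 0x1C, slot 18 ⇒ 0x31007 (P1/RW1/US1/PS0)
  lvl1: tbl 0x31, slot 29 ⇒ 0x33087 (P1/RW1/US1/PS1)
  ✓ 0x334B1 (huge @L1)  — 2 lookups
#5 VA=0x4C021C70C (r,kernel):
  lvl0: tbl 0x1C, slot 19 ⇒ 0x35007 (P1/RW1/US1/PS0)
  lvl1: tbl 0x35, slot 1 ⇒ 0x39007 (P1/RW1/US1/PS0)
  lvl2: tbl 0x39, slot 28 ⇒ 0x3C007 (P1/RW1/US1/PS0)
  ✓ 0x3C70C  — 3 lookups

Entries read for #2: 2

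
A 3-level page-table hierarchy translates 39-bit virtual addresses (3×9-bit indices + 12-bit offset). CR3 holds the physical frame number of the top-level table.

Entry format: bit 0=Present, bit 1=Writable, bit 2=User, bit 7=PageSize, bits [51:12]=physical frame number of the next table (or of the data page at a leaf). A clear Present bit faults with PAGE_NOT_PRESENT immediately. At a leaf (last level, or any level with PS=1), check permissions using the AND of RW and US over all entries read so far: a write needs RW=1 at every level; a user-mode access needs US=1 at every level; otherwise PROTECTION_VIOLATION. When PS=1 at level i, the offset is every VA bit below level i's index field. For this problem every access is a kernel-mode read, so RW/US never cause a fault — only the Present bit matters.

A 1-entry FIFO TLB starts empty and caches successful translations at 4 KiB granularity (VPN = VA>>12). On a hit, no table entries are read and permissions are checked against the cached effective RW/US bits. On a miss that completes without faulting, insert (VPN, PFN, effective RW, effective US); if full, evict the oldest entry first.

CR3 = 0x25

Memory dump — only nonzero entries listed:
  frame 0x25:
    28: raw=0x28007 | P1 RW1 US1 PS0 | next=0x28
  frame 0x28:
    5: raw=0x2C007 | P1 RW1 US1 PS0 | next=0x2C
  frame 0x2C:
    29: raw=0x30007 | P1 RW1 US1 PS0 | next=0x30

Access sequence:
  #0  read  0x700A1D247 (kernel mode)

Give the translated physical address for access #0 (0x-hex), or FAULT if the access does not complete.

Trace:
#0 VA=0x700A1D247 (r,kernel):
  L0 @0x25[28] → 0x28007  P=1,RW=1,US=1,PS=0
  L1 @0x28[5] → 0x2C007  P=1,RW=1,US=1,PS=0
  L2 @0x2C[29] → 0x30007  P=1,RW=1,US=1,PS=0
  → PA=0x30247  (3 entries read)

Access #0 PA: 0x30247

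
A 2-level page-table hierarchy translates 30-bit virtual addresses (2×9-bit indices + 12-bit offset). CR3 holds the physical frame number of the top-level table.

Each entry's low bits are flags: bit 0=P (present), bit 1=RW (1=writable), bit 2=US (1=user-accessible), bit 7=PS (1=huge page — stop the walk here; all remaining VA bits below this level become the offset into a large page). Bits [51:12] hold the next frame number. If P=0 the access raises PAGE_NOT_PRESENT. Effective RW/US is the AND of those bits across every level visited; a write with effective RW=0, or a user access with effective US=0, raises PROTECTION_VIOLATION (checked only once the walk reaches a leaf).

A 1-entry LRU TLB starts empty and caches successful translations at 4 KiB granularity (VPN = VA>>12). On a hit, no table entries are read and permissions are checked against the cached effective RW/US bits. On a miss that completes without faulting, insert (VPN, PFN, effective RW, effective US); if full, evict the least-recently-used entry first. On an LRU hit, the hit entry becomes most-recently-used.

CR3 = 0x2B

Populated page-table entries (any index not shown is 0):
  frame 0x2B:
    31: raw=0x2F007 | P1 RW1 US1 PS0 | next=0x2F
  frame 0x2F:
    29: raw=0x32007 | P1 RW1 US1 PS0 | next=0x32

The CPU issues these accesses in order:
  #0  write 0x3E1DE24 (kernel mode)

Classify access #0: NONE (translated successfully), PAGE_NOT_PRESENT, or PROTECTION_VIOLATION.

Walk each access:
#0 VA=0x3E1DE24 (w,kernel):
  lvl0: tbl 0x2B, slot 31 ⇒ 0x2F007 (P1/RW1/US1/PS0)
  lvl1: tbl 0x2F, slot 29 ⇒ 0x32007 (P1/RW1/US1/PS0)
  → PA=0x32E24  (2 entries read)

Access #0 fault: NONE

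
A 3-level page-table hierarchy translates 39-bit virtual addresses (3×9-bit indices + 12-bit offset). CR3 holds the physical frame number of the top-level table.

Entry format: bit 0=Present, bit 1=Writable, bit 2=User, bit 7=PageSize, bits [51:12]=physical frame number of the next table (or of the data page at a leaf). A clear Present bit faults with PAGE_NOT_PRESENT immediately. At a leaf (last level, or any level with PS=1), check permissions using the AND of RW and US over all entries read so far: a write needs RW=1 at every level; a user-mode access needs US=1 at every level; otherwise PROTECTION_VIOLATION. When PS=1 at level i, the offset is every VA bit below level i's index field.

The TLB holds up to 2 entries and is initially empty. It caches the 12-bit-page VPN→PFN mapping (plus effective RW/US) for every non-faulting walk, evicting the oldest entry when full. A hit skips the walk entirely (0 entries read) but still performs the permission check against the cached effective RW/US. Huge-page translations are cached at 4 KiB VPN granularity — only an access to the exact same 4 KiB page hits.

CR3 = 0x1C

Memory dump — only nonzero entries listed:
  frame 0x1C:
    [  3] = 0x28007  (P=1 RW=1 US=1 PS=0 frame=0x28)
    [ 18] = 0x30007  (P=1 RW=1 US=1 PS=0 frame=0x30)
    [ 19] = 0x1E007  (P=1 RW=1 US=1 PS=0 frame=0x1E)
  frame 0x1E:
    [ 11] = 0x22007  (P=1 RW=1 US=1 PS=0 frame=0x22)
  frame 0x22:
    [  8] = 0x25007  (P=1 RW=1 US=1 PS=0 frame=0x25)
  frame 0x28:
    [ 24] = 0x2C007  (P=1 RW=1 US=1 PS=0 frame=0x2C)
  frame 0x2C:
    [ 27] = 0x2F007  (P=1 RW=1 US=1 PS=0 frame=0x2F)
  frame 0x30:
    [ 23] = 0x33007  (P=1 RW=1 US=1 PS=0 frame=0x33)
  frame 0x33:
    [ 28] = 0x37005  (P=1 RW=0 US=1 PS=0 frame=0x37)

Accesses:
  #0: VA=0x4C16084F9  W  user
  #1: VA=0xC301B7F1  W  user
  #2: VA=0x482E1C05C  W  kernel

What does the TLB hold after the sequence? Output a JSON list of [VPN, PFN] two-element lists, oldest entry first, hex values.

Per-access translation:
#0 VA=0x4C16084F9 (w,user):
  L0 @0x1C[19] → 0x1E007  P=1,RW=1,US=1,PS=0
  L1 @0x1E[11] → 0x22007  P=1,RW=1,US=1,PS=0
  L2 @0x22[8] → 0x25007  P=1,RW=1,US=1,PS=0
  ⇒ phys 0x254F9  [3 reads]
#1 VA=0xC301B7F1 (w,user):
  L0 @0x1C[3] → 0x28007  P=1,RW=1,US=1,PS=0
  L1 @0x28[24] → 0x2C007  P=1,RW=1,US=1,PS=0
  L2 @0x2C[27] → 0x2F007  P=1,RW=1,US=1,PS=0
  ⇒ phys 0x2F7F1  [3 reads]
#2 VA=0x482E1C05C (w,kernel):
  L0 @0x1C[18] → 0x30007  P=1,RW=1,US=1,PS=0
  L1 @0x30[23] → 0x33007  P=1,RW=1,US=1,PS=0
  L2 @0x33[28] → 0x37005  P=1,RW=0,US=1,PS=0
  → PROTECTION_VIOLATION  (3 entries read)

TLB: [["0x4C1608", "0x25"], ["0xC301B", "0x2F"]]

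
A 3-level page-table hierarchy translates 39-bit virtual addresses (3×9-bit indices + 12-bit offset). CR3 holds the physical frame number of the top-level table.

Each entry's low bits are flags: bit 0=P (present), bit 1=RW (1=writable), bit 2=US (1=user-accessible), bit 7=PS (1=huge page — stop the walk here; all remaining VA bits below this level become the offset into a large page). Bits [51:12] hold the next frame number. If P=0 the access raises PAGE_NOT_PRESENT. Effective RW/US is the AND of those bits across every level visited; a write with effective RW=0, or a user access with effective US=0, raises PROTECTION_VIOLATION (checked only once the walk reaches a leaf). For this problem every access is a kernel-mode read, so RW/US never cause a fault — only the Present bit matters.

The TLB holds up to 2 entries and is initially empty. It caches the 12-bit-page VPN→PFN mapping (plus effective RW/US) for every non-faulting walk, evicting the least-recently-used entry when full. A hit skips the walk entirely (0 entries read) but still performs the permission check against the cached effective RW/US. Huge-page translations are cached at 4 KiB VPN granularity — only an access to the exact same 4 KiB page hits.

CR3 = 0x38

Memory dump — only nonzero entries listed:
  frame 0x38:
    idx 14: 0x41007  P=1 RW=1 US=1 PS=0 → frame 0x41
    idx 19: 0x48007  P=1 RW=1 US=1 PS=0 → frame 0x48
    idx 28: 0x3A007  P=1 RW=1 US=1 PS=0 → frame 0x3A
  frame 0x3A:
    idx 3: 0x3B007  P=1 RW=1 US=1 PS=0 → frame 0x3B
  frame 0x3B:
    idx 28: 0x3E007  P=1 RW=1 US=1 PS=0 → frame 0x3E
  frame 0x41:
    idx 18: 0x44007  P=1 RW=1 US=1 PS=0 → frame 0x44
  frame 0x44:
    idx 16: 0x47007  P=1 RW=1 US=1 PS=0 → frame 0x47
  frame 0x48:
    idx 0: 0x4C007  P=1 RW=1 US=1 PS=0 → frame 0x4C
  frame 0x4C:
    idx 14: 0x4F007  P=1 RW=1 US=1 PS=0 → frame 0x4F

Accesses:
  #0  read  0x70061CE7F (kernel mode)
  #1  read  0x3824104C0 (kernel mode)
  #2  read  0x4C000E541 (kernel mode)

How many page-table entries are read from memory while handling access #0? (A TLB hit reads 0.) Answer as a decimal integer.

Walk each access:
#0 VA=0x70061CE7F (r,kernel):
  L0 @0x38[28] → 0x3A007  P=1,RW=1,US=1,PS=0
  L1 @0x3A[3] → 0x3B007  P=1,RW=1,US=1,PS=0
  L2 @0x3B[28] → 0x3E007  P=1,RW=1,US=1,PS=0
  ✓ 0x3EE7F  — 3 lookups
#1 VA=0x3824104C0 (r,kernel):
  L0 @0x38[14] → 0x41007  P=1,RW=1,US=1,PS=0
  L1 @0x41[18] → 0x44007  P=1,RW=1,US=1,PS=0
  L2 @0x44[16] → 0x47007  P=1,RW=1,US=1,PS=0
  ✓ 0x474C0  — 3 lookups
#2 VA=0x4C000E541 (r,kernel):
  L0 @0x38[19] → 0x48007  P=1,RW=1,US=1,PS=0
  L1 @0x48[0] → 0x4C007  P=1,RW=1,US=1,PS=0
  L2 @0x4C[14] → 0x4F007  P=1,RW=1,US=1,PS=0
  ✓ 0x4F541  — 3 lookups

Entries read for #0: 3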